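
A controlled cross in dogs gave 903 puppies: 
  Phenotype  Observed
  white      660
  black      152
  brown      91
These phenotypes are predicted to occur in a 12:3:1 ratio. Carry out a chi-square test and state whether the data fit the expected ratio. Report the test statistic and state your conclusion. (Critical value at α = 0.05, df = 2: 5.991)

23.376; not consistent

The 12:3:1 ratio has 16 parts, so with N = 903 the expected counts are:
  white: 903 × 12/16 = 677.25
  black: 903 × 3/16 = 169.3125
  brown: 903 × 1/16 = 56.4375
χ² = Σ (O − E)² / E
  white: (660 − 677.25)² / 677.25 = 0.4394
  black: (152 − 169.3125)² / 169.3125 = 1.7702
  brown: (91 − 56.4375)² / 56.4375 = 21.1662
χ² = 0.4394 + 1.7702 + 21.1662 = 23.3758 ≈ 23.376
Degrees of freedom = 3 − 1 = 2; critical value at α = 0.05 is 5.991.
Since 23.376 > 5.991, we reject the null hypothesis — the data do not fit the 12:3:1 ratio.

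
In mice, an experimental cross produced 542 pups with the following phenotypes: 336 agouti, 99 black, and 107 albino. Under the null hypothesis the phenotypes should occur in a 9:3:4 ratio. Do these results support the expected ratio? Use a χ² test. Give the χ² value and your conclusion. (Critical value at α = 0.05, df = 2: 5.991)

Total ratio parts = 16. Expected numbers out of 542:
  agouti: 542 × 9/16 = 304.875
  black: 542 × 3/16 = 101.625
  albino: 542 × 4/16 = 135.5
χ² = Σ (O − E)² / E
  agouti: (336 − 304.875)² / 304.875 = 3.1776
  black: (99 − 101.625)² / 101.625 = 0.0678
  albino: (107 − 135.5)² / 135.5 = 5.9945
χ² = 3.1776 + 0.0678 + 5.9945 = 9.2399 ≈ 9.240
Degrees of freedom = 3 − 1 = 2; critical value at α = 0.05 is 5.991.
Since 9.240 > 5.991, we reject the null hypothesis — the data do not fit the 9:3:4 ratio.

9.240; not consistent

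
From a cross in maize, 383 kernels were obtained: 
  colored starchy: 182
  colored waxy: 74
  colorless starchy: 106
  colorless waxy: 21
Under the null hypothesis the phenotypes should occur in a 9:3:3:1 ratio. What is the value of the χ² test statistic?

21.892

Total ratio parts = 16. Expected numbers out of 383:
  colored starchy: 383 × 9/16 = 215.4375
  colored waxy: 383 × 3/16 = 71.8125
  colorless starchy: 383 × 3/16 = 71.8125
  colorless waxy: 383 × 1/16 = 23.9375
χ² = Σ (O − E)² / E
  colored starchy: (182 − 215.4375)² / 215.4375 = 5.1897
  colored waxy: (74 − 71.8125)² / 71.8125 = 0.0666
  colorless starchy: (106 − 71.8125)² / 71.8125 = 16.2755
  colorless waxy: (21 − 23.9375)² / 23.9375 = 0.3605
χ² = 5.1897 + 0.0666 + 16.2755 + 0.3605 = 21.8923 ≈ 21.892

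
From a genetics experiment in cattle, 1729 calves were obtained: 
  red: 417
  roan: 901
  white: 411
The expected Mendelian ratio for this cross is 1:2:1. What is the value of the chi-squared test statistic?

3.124

Total ratio parts = 4. Expected numbers out of 1729:
  red: 1729 × 1/4 = 432.25
  roan: 1729 × 2/4 = 864.5
  white: 1729 × 1/4 = 432.25
χ² = Σ (O − E)² / E
  red: (417 − 432.25)² / 432.25 = 0.5380
  roan: (901 − 864.5)² / 864.5 = 1.5411
  white: (411 − 432.25)² / 432.25 = 1.0447
χ² = 0.5380 + 1.5411 + 1.0447 = 3.1238 ≈ 3.124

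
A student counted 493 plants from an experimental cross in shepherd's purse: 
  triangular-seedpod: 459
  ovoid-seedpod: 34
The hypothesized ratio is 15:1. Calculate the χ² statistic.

Under the 15:1 hypothesis (Σ ratio = 16, N = 493):
  triangular-seedpod: 493 × 15/16 = 462.1875
  ovoid-seedpod: 493 × 1/16 = 30.8125
χ² = Σ (O − E)² / E
  triangular-seedpod: (459 − 462.1875)² / 462.1875 = 0.0220
  ovoid-seedpod: (34 − 30.8125)² / 30.8125 = 0.3297
χ² = 0.0220 + 0.3297 = 0.3517 ≈ 0.352

0.352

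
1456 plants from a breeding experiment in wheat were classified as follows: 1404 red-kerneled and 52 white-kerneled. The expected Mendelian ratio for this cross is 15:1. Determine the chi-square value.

17.829

The 15:1 ratio has 16 parts, so with N = 1456 the expected counts are:
  red-kerneled: 1456 × 15/16 = 1365
  white-kerneled: 1456 × 1/16 = 91
χ² = Σ (O − E)² / E
  red-kerneled: (1404 − 1365)² / 1365 = 1.1143
  white-kerneled: (52 − 91)² / 91 = 16.7143
χ² = 1.1143 + 16.7143 = 17.8286 ≈ 17.829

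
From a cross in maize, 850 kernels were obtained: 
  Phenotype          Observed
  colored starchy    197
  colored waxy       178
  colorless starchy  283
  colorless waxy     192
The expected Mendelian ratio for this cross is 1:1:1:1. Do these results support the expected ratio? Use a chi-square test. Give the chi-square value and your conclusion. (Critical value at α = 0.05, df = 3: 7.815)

Total ratio parts = 4. Expected numbers out of 850:
  colored starchy: 850 × 1/4 = 212.5
  colored waxy: 850 × 1/4 = 212.5
  colorless starchy: 850 × 1/4 = 212.5
  colorless waxy: 850 × 1/4 = 212.5
χ² = Σ (O − E)² / E
  colored starchy: (197 − 212.5)² / 212.5 = 1.1306
  colored waxy: (178 − 212.5)² / 212.5 = 5.6012
  colorless starchy: (283 − 212.5)² / 212.5 = 23.3894
  colorless waxy: (192 − 212.5)² / 212.5 = 1.9776
χ² = 1.1306 + 5.6012 + 23.3894 + 1.9776 = 32.0988 ≈ 32.099
Degrees of freedom = 4 − 1 = 3; critical value at α = 0.05 is 7.815.
Since 32.099 > 7.815, we reject the null hypothesis — the data do not fit the 1:1:1:1 ratio.

32.099; not consistent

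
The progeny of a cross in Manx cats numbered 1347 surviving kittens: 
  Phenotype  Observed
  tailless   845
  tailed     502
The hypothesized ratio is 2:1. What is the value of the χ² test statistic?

9.384

Expected counts for N = 1347 under a 2:1 ratio (total parts = 3):
  tailless: 1347 × 2/3 = 898
  tailed: 1347 × 1/3 = 449
χ² = Σ (O − E)² / E
  tailless: (845 − 898)² / 898 = 3.1281
  tailed: (502 − 449)² / 449 = 6.2561
χ² = 3.1281 + 6.2561 = 9.3842 ≈ 9.384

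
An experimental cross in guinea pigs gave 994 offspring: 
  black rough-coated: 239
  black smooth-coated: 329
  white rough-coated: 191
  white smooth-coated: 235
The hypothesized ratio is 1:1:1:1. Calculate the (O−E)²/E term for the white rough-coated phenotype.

Expected counts for N = 994 under a 1:1:1:1 ratio (total parts = 4):
  black rough-coated: 994 × 1/4 = 248.5
  black smooth-coated: 994 × 1/4 = 248.5
  white rough-coated: 994 × 1/4 = 248.5
  white smooth-coated: 994 × 1/4 = 248.5
Contribution of white rough-coated: (191 − 248.5)² / 248.5 = 13.3048

13.305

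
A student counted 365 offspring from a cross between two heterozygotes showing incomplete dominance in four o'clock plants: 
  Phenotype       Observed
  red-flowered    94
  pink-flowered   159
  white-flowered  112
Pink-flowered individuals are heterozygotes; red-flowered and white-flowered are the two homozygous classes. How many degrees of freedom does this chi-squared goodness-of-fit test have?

With incomplete dominance, a heterozygote × heterozygote cross gives a 1:2:1 phenotypic ratio.
A goodness-of-fit test with 3 phenotype classes has df = 3 − 1 = 2.

2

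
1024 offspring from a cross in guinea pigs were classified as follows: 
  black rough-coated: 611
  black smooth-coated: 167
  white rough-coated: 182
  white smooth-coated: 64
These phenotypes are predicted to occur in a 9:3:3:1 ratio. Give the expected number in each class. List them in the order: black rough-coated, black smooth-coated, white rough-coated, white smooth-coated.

Expected counts for N = 1024 under a 9:3:3:1 ratio (total parts = 16):
  black rough-coated: 1024 × 9/16 = 576
  black smooth-coated: 1024 × 3/16 = 192
  white rough-coated: 1024 × 3/16 = 192
  white smooth-coated: 1024 × 1/16 = 64

576, 192, 192, 64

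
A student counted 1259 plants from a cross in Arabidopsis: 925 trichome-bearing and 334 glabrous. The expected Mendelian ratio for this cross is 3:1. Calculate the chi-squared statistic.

Under the 3:1 hypothesis (Σ ratio = 4, N = 1259):
  trichome-bearing: 1259 × 3/4 = 944.25
  glabrous: 1259 × 1/4 = 314.75
χ² = Σ (O − E)² / E
  trichome-bearing: (925 − 944.25)² / 944.25 = 0.3924
  glabrous: (334 − 314.75)² / 314.75 = 1.1773
χ² = 0.3924 + 1.1773 = 1.5697 ≈ 1.570

1.570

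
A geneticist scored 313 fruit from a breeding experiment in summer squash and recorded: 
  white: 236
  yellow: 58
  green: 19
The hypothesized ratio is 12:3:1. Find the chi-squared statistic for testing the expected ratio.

0.031

The 12:3:1 ratio has 16 parts, so with N = 313 the expected counts are:
  white: 313 × 12/16 = 234.75
  yellow: 313 × 3/16 = 58.6875
  green: 313 × 1/16 = 19.5625
χ² = Σ (O − E)² / E
  white: (236 − 234.75)² / 234.75 = 0.0067
  yellow: (58 − 58.6875)² / 58.6875 = 0.0081
  green: (19 − 19.5625)² / 19.5625 = 0.0162
χ² = 0.0067 + 0.0081 + 0.0162 = 0.031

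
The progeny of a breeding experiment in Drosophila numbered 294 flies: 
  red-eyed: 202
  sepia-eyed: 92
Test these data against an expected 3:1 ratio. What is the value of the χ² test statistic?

Total ratio parts = 4. Expected numbers out of 294:
  red-eyed: 294 × 3/4 = 220.5
  sepia-eyed: 294 × 1/4 = 73.5
χ² = Σ (O − E)² / E
  red-eyed: (202 − 220.5)² / 220.5 = 1.5522
  sepia-eyed: (92 − 73.5)² / 73.5 = 4.6565
χ² = 1.5522 + 4.6565 = 6.2087 ≈ 6.209

6.209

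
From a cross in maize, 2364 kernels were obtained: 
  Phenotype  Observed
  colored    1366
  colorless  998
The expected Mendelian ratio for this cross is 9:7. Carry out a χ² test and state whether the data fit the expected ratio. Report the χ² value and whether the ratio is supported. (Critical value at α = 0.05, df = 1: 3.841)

The 9:7 ratio has 16 parts, so with N = 2364 the expected counts are:
  colored: 2364 × 9/16 = 1329.75
  colorless: 2364 × 7/16 = 1034.25
χ² = Σ (O − E)² / E
  colored: (1366 − 1329.75)² / 1329.75 = 0.9882
  colorless: (998 − 1034.25)² / 1034.25 = 1.2705
χ² = 0.9882 + 1.2705 = 2.2587 ≈ 2.259
Degrees of freedom = 2 − 1 = 1; critical value at α = 0.05 is 3.841.
Since 2.259 < 3.841, we fail to reject the null hypothesis — the data are consistent with the 9:7 ratio.

2.259; consistent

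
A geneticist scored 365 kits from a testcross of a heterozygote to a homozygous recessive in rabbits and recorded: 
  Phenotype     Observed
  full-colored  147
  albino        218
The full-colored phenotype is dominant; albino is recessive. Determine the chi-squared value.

13.811

A testcross of a heterozygote (Aa × aa) gives a 1:1 phenotypic ratio.
Under the 1:1 hypothesis (Σ ratio = 2, N = 365):
  full-colored: 365 × 1/2 = 182.5
  albino: 365 × 1/2 = 182.5
χ² = Σ (O − E)² / E
  full-colored: (147 − 182.5)² / 182.5 = 6.9055
  albino: (218 − 182.5)² / 182.5 = 6.9055
χ² = 6.9055 + 6.9055 = 13.811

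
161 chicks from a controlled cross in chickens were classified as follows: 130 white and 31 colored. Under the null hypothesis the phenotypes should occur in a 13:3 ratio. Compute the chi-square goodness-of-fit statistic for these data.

0.027

Expected counts for N = 161 under a 13:3 ratio (total parts = 16):
  white: 161 × 13/16 = 130.8125
  colored: 161 × 3/16 = 30.1875
χ² = Σ (O − E)² / E
  white: (130 − 130.8125)² / 130.8125 = 0.0050
  colored: (31 − 30.1875)² / 30.1875 = 0.0219
χ² = 0.0050 + 0.0219 = 0.0269 ≈ 0.027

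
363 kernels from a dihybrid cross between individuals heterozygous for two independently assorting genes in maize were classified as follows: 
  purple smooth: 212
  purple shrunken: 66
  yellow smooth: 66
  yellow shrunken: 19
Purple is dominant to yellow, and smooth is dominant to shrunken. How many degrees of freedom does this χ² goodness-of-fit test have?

A dihybrid F₂ with independent assortment and complete dominance at both loci gives a 9:3:3:1 phenotypic ratio.
A goodness-of-fit test with 4 phenotype classes has df = 4 − 1 = 3.

3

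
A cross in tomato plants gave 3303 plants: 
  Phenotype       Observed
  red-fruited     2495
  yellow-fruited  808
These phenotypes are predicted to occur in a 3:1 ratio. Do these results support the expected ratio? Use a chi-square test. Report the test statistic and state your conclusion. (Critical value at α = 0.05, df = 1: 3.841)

0.509; consistent

Expected counts for N = 3303 under a 3:1 ratio (total parts = 4):
  red-fruited: 3303 × 3/4 = 2477.25
  yellow-fruited: 3303 × 1/4 = 825.75
χ² = Σ (O − E)² / E
  red-fruited: (2495 − 2477.25)² / 2477.25 = 0.1272
  yellow-fruited: (808 − 825.75)² / 825.75 = 0.3815
χ² = 0.1272 + 0.3815 = 0.5087 ≈ 0.509
Degrees of freedom = 2 − 1 = 1; critical value at α = 0.05 is 3.841.
Since 0.509 < 3.841, we fail to reject the null hypothesis — the data are consistent with the 3:1 ratio.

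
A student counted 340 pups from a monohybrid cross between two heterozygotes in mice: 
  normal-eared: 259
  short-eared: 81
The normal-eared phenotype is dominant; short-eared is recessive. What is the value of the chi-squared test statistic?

0.251

For a monohybrid cross between heterozygotes with complete dominance, the expected phenotypic ratio is 3:1.
Expected counts for N = 340 under a 3:1 ratio (total parts = 4):
  normal-eared: 340 × 3/4 = 255
  short-eared: 340 × 1/4 = 85
χ² = Σ (O − E)² / E
  normal-eared: (259 − 255)² / 255 = 0.0627
  short-eared: (81 − 85)² / 85 = 0.1882
χ² = 0.0627 + 0.1882 = 0.2509 ≈ 0.251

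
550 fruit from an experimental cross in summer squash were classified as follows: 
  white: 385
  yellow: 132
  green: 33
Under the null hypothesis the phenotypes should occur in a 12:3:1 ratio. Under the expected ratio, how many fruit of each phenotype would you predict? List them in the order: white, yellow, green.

412.5, 103.125, 34.375

Under the 12:3:1 hypothesis (Σ ratio = 16, N = 550):
  white: 550 × 12/16 = 412.5
  yellow: 550 × 3/16 = 103.125
  green: 550 × 1/16 = 34.375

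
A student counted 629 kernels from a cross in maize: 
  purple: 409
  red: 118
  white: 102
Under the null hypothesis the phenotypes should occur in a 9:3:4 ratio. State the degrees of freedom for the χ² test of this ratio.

A goodness-of-fit test with 3 phenotype classes has df = 3 − 1 = 2.

2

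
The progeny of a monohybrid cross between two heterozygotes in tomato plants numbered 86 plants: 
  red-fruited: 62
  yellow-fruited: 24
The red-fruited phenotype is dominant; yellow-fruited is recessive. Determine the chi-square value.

0.388

For a monohybrid cross between heterozygotes with complete dominance, the expected phenotypic ratio is 3:1.
Expected counts for N = 86 under a 3:1 ratio (total parts = 4):
  red-fruited: 86 × 3/4 = 64.5
  yellow-fruited: 86 × 1/4 = 21.5
χ² = Σ (O − E)² / E
  red-fruited: (62 − 64.5)² / 64.5 = 0.0969
  yellow-fruited: (24 − 21.5)² / 21.5 = 0.2907
χ² = 0.0969 + 0.2907 = 0.3876 ≈ 0.388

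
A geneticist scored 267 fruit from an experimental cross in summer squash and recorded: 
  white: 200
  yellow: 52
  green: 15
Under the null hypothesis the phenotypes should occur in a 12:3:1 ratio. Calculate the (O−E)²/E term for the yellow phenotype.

0.075

Expected counts for N = 267 under a 12:3:1 ratio (total parts = 16):
  white: 267 × 12/16 = 200.25
  yellow: 267 × 3/16 = 50.0625
  green: 267 × 1/16 = 16.6875
Contribution of yellow: (52 − 50.0625)² / 50.0625 = 0.0750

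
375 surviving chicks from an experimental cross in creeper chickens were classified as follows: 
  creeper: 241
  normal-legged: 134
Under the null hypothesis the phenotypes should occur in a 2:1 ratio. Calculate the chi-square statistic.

The 2:1 ratio has 3 parts, so with N = 375 the expected counts are:
  creeper: 375 × 2/3 = 250
  normal-legged: 375 × 1/3 = 125
χ² = Σ (O − E)² / E
  creeper: (241 − 250)² / 250 = 0.3240
  normal-legged: (134 − 125)² / 125 = 0.6480
χ² = 0.3240 + 0.6480 = 0.972

0.972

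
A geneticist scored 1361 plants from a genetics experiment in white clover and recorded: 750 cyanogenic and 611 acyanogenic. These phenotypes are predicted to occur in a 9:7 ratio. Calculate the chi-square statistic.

Expected counts for N = 1361 under a 9:7 ratio (total parts = 16):
  cyanogenic: 1361 × 9/16 = 765.5625
  acyanogenic: 1361 × 7/16 = 595.4375
χ² = Σ (O − E)² / E
  cyanogenic: (750 − 765.5625)² / 765.5625 = 0.3164
  acyanogenic: (611 − 595.4375)² / 595.4375 = 0.4067
χ² = 0.3164 + 0.4067 = 0.7231 ≈ 0.723

0.723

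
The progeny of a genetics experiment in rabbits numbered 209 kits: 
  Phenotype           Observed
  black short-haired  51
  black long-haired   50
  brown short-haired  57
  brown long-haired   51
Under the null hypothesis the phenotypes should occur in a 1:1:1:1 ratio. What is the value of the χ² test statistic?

0.589

Under the 1:1:1:1 hypothesis (Σ ratio = 4, N = 209):
  black short-haired: 209 × 1/4 = 52.25
  black long-haired: 209 × 1/4 = 52.25
  brown short-haired: 209 × 1/4 = 52.25
  brown long-haired: 209 × 1/4 = 52.25
χ² = Σ (O − E)² / E
  black short-haired: (51 − 52.25)² / 52.25 = 0.0299
  black long-haired: (50 − 52.25)² / 52.25 = 0.0969
  brown short-haired: (57 − 52.25)² / 52.25 = 0.4318
  brown long-haired: (51 − 52.25)² / 52.25 = 0.0299
χ² = 0.0299 + 0.0969 + 0.4318 + 0.0299 = 0.5885 ≈ 0.589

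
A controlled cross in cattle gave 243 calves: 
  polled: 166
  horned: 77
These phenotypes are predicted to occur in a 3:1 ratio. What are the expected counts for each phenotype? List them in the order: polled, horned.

182.25, 60.75

The 3:1 ratio has 4 parts, so with N = 243 the expected counts are:
  polled: 243 × 3/4 = 182.25
  horned: 243 × 1/4 = 60.75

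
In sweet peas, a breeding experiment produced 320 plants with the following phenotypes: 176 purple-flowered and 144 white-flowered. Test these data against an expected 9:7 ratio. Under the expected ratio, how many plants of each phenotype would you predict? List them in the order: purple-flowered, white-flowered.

180, 140

Expected counts for N = 320 under a 9:7 ratio (total parts = 16):
  purple-flowered: 320 × 9/16 = 180
  white-flowered: 320 × 7/16 = 140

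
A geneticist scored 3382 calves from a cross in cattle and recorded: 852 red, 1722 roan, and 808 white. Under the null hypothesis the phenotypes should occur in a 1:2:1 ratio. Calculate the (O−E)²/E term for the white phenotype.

1.663

Expected counts for N = 3382 under a 1:2:1 ratio (total parts = 4):
  red: 3382 × 1/4 = 845.5
  roan: 3382 × 2/4 = 1691
  white: 3382 × 1/4 = 845.5
Contribution of white: (808 − 845.5)² / 845.5 = 1.6632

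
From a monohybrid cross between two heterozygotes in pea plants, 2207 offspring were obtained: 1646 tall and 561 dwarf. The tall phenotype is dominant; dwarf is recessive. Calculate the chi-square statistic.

0.207

For a monohybrid cross between heterozygotes with complete dominance, the expected phenotypic ratio is 3:1.
Under the 3:1 hypothesis (Σ ratio = 4, N = 2207):
  tall: 2207 × 3/4 = 1655.25
  dwarf: 2207 × 1/4 = 551.75
χ² = Σ (O − E)² / E
  tall: (1646 − 1655.25)² / 1655.25 = 0.0517
  dwarf: (561 − 551.75)² / 551.75 = 0.1551
χ² = 0.0517 + 0.1551 = 0.2068 ≈ 0.207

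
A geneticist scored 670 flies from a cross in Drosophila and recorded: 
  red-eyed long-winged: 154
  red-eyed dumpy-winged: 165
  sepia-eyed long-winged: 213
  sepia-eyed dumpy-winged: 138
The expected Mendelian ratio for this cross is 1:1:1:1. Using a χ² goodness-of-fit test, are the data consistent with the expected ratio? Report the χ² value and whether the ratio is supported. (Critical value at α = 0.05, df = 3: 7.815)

Expected counts for N = 670 under a 1:1:1:1 ratio (total parts = 4):
  red-eyed long-winged: 670 × 1/4 = 167.5
  red-eyed dumpy-winged: 670 × 1/4 = 167.5
  sepia-eyed long-winged: 670 × 1/4 = 167.5
  sepia-eyed dumpy-winged: 670 × 1/4 = 167.5
χ² = Σ (O − E)² / E
  red-eyed long-winged: (154 − 167.5)² / 167.5 = 1.0881
  red-eyed dumpy-winged: (165 − 167.5)² / 167.5 = 0.0373
  sepia-eyed long-winged: (213 − 167.5)² / 167.5 = 12.3597
  sepia-eyed dumpy-winged: (138 − 167.5)² / 167.5 = 5.1955
χ² = 1.0881 + 0.0373 + 12.3597 + 5.1955 = 18.6806 ≈ 18.681
Degrees of freedom = 4 − 1 = 3; critical value at α = 0.05 is 7.815.
Since 18.681 > 7.815, we reject the null hypothesis — the data do not fit the 1:1:1:1 ratio.

18.681; not consistent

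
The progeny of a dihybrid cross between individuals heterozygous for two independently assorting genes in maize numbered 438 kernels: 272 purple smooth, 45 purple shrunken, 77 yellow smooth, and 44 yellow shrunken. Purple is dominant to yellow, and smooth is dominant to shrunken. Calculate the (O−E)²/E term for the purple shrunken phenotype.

A dihybrid F₂ with independent assortment and complete dominance at both loci gives a 9:3:3:1 phenotypic ratio.
Total ratio parts = 16. Expected numbers out of 438:
  purple smooth: 438 × 9/16 = 246.375
  purple shrunken: 438 × 3/16 = 82.125
  yellow smooth: 438 × 3/16 = 82.125
  yellow shrunken: 438 × 1/16 = 27.375
Contribution of purple shrunken: (45 − 82.125)² / 82.125 = 16.7825

16.783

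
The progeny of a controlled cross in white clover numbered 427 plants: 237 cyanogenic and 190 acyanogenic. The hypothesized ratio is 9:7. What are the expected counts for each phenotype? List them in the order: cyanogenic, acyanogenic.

Under the 9:7 hypothesis (Σ ratio = 16, N = 427):
  cyanogenic: 427 × 9/16 = 240.1875
  acyanogenic: 427 × 7/16 = 186.8125

240.1875, 186.8125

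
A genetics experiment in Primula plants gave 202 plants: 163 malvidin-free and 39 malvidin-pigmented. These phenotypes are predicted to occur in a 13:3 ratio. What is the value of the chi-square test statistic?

Expected counts for N = 202 under a 13:3 ratio (total parts = 16):
  malvidin-free: 202 × 13/16 = 164.125
  malvidin-pigmented: 202 × 3/16 = 37.875
χ² = Σ (O − E)² / E
  malvidin-free: (163 − 164.125)² / 164.125 = 0.0077
  malvidin-pigmented: (39 − 37.875)² / 37.875 = 0.0334
χ² = 0.0077 + 0.0334 = 0.0411 ≈ 0.041

0.041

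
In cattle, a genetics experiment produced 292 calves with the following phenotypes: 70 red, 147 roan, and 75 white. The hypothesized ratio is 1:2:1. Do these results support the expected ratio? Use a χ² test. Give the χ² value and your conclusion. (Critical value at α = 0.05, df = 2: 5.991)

0.185; consistent

The 1:2:1 ratio has 4 parts, so with N = 292 the expected counts are:
  red: 292 × 1/4 = 73
  roan: 292 × 2/4 = 146
  white: 292 × 1/4 = 73
χ² = Σ (O − E)² / E
  red: (70 − 73)² / 73 = 0.1233
  roan: (147 − 146)² / 146 = 0.0068
  white: (75 − 73)² / 73 = 0.0548
χ² = 0.1233 + 0.0068 + 0.0548 = 0.1849 ≈ 0.185
Degrees of freedom = 3 − 1 = 2; critical value at α = 0.05 is 5.991.
Since 0.185 < 5.991, we fail to reject the null hypothesis — the data are consistent with the 1:2:1 ratio.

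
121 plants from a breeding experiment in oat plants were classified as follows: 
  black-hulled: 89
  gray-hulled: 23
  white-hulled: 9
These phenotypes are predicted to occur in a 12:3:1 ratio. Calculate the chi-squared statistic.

Total ratio parts = 16. Expected numbers out of 121:
  black-hulled: 121 × 12/16 = 90.75
  gray-hulled: 121 × 3/16 = 22.6875
  white-hulled: 121 × 1/16 = 7.5625
χ² = Σ (O − E)² / E
  black-hulled: (89 − 90.75)² / 90.75 = 0.0337
  gray-hulled: (23 − 22.6875)² / 22.6875 = 0.0043
  white-hulled: (9 − 7.5625)² / 7.5625 = 0.2732
χ² = 0.0337 + 0.0043 + 0.2732 = 0.3112 ≈ 0.311

0.311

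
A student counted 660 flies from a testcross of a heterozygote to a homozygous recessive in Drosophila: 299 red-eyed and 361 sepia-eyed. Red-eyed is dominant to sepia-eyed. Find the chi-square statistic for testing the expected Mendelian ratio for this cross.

5.824

A testcross of a heterozygote (Aa × aa) gives a 1:1 phenotypic ratio.
Total ratio parts = 2. Expected numbers out of 660:
  red-eyed: 660 × 1/2 = 330
  sepia-eyed: 660 × 1/2 = 330
χ² = Σ (O − E)² / E
  red-eyed: (299 − 330)² / 330 = 2.9121
  sepia-eyed: (361 − 330)² / 330 = 2.9121
χ² = 2.9121 + 2.9121 = 5.8242 ≈ 5.824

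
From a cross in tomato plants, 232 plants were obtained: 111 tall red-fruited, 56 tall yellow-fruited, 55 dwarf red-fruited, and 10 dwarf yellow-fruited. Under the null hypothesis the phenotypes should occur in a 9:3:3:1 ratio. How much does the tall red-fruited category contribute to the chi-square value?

2.914

Total ratio parts = 16. Expected numbers out of 232:
  tall red-fruited: 232 × 9/16 = 130.5
  tall yellow-fruited: 232 × 3/16 = 43.5
  dwarf red-fruited: 232 × 3/16 = 43.5
  dwarf yellow-fruited: 232 × 1/16 = 14.5
Contribution of tall red-fruited: (111 − 130.5)² / 130.5 = 2.9138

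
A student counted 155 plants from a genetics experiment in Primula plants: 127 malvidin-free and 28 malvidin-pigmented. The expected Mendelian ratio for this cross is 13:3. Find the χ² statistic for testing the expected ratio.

0.048

Expected counts for N = 155 under a 13:3 ratio (total parts = 16):
  malvidin-free: 155 × 13/16 = 125.9375
  malvidin-pigmented: 155 × 3/16 = 29.0625
χ² = Σ (O − E)² / E
  malvidin-free: (127 − 125.9375)² / 125.9375 = 0.0090
  malvidin-pigmented: (28 − 29.0625)² / 29.0625 = 0.0388
χ² = 0.0090 + 0.0388 = 0.0478 ≈ 0.048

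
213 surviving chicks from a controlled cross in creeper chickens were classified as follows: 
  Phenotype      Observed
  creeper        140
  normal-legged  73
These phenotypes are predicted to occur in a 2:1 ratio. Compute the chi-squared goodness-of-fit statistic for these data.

0.085

Expected counts for N = 213 under a 2:1 ratio (total parts = 3):
  creeper: 213 × 2/3 = 142
  normal-legged: 213 × 1/3 = 71
χ² = Σ (O − E)² / E
  creeper: (140 − 142)² / 142 = 0.0282
  normal-legged: (73 − 71)² / 71 = 0.0563
χ² = 0.0282 + 0.0563 = 0.0845 ≈ 0.085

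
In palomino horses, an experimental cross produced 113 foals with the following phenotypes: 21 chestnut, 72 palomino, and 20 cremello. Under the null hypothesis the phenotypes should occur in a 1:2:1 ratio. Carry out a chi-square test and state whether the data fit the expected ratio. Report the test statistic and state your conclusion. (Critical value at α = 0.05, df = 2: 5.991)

8.522; not consistent

Total ratio parts = 4. Expected numbers out of 113:
  chestnut: 113 × 1/4 = 28.25
  palomino: 113 × 2/4 = 56.5
  cremello: 113 × 1/4 = 28.25
χ² = Σ (O − E)² / E
  chestnut: (21 − 28.25)² / 28.25 = 1.8606
  palomino: (72 − 56.5)² / 56.5 = 4.2522
  cremello: (20 − 28.25)² / 28.25 = 2.4093
χ² = 1.8606 + 4.2522 + 2.4093 = 8.5221 ≈ 8.522
Degrees of freedom = 3 − 1 = 2; critical value at α = 0.05 is 5.991.
Since 8.522 > 5.991, we reject the null hypothesis — the data do not fit the 1:2:1 ratio.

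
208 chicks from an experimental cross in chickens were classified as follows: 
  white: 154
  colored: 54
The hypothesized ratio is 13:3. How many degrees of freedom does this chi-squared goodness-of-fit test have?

A goodness-of-fit test with 2 phenotype classes has df = 2 − 1 = 1.

1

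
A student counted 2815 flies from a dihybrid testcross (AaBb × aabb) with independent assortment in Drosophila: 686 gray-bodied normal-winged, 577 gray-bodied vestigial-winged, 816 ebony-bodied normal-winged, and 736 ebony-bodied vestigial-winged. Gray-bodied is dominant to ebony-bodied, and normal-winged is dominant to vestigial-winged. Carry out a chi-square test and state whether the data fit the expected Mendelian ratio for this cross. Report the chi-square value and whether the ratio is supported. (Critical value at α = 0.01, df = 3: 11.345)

A dihybrid testcross with independent assortment gives a 1:1:1:1 ratio.
The 1:1:1:1 ratio has 4 parts, so with N = 2815 the expected counts are:
  gray-bodied normal-winged: 2815 × 1/4 = 703.75
  gray-bodied vestigial-winged: 2815 × 1/4 = 703.75
  ebony-bodied normal-winged: 2815 × 1/4 = 703.75
  ebony-bodied vestigial-winged: 2815 × 1/4 = 703.75
χ² = Σ (O − E)² / E
  gray-bodied normal-winged: (686 − 703.75)² / 703.75 = 0.4477
  gray-bodied vestigial-winged: (577 − 703.75)² / 703.75 = 22.8285
  ebony-bodied normal-winged: (816 − 703.75)² / 703.75 = 17.9042
  ebony-bodied vestigial-winged: (736 − 703.75)² / 703.75 = 1.4779
χ² = 0.4477 + 22.8285 + 17.9042 + 1.4779 = 42.6583 ≈ 42.658
Degrees of freedom = 4 − 1 = 3; critical value at α = 0.01 is 11.345.
Since 42.658 > 11.345, we reject the null hypothesis — the data do not fit the 1:1:1:1 ratio.

42.658; not consistent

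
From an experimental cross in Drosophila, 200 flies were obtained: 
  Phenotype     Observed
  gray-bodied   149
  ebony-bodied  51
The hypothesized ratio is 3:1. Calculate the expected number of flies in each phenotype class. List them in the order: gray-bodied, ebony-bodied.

150, 50

The 3:1 ratio has 4 parts, so with N = 200 the expected counts are:
  gray-bodied: 200 × 3/4 = 150
  ebony-bodied: 200 × 1/4 = 50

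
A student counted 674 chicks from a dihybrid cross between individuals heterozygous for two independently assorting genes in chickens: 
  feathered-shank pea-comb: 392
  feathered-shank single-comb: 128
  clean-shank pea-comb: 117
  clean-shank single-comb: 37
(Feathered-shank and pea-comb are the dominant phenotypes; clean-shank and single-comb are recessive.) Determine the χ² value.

1.777

A dihybrid F₂ with independent assortment and complete dominance at both loci gives a 9:3:3:1 phenotypic ratio.
Expected counts for N = 674 under a 9:3:3:1 ratio (total parts = 16):
  feathered-shank pea-comb: 674 × 9/16 = 379.125
  feathered-shank single-comb: 674 × 3/16 = 126.375
  clean-shank pea-comb: 674 × 3/16 = 126.375
  clean-shank single-comb: 674 × 1/16 = 42.125
χ² = Σ (O − E)² / E
  feathered-shank pea-comb: (392 − 379.125)² / 379.125 = 0.4372
  feathered-shank single-comb: (128 − 126.375)² / 126.375 = 0.0209
  clean-shank pea-comb: (117 − 126.375)² / 126.375 = 0.6955
  clean-shank single-comb: (37 − 42.125)² / 42.125 = 0.6235
χ² = 0.4372 + 0.0209 + 0.6955 + 0.6235 = 1.7771 ≈ 1.777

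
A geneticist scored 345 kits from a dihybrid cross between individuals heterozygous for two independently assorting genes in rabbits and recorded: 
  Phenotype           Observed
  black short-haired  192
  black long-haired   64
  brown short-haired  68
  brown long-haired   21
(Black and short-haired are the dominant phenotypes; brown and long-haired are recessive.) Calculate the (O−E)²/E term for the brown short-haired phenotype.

A dihybrid F₂ with independent assortment and complete dominance at both loci gives a 9:3:3:1 phenotypic ratio.
Total ratio parts = 16. Expected numbers out of 345:
  black short-haired: 345 × 9/16 = 194.0625
  black long-haired: 345 × 3/16 = 64.6875
  brown short-haired: 345 × 3/16 = 64.6875
  brown long-haired: 345 × 1/16 = 21.5625
Contribution of brown short-haired: (68 − 64.6875)² / 64.6875 = 0.1696

0.170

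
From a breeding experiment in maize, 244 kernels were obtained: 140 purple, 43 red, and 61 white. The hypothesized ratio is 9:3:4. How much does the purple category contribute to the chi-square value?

The 9:3:4 ratio has 16 parts, so with N = 244 the expected counts are:
  purple: 244 × 9/16 = 137.25
  red: 244 × 3/16 = 45.75
  white: 244 × 4/16 = 61
Contribution of purple: (140 − 137.25)² / 137.25 = 0.0551

0.055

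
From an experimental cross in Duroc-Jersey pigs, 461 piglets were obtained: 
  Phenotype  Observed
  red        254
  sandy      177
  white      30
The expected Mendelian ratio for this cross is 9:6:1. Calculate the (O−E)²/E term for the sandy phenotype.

Total ratio parts = 16. Expected numbers out of 461:
  red: 461 × 9/16 = 259.3125
  sandy: 461 × 6/16 = 172.875
  white: 461 × 1/16 = 28.8125
Contribution of sandy: (177 − 172.875)² / 172.875 = 0.0984

0.098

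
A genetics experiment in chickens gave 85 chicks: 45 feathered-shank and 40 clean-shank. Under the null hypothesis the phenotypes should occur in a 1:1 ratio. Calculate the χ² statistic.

0.294

Under the 1:1 hypothesis (Σ ratio = 2, N = 85):
  feathered-shank: 85 × 1/2 = 42.5
  clean-shank: 85 × 1/2 = 42.5
χ² = Σ (O − E)² / E
  feathered-shank: (45 − 42.5)² / 42.5 = 0.1471
  clean-shank: (40 − 42.5)² / 42.5 = 0.1471
χ² = 0.1471 + 0.1471 = 0.2942 ≈ 0.294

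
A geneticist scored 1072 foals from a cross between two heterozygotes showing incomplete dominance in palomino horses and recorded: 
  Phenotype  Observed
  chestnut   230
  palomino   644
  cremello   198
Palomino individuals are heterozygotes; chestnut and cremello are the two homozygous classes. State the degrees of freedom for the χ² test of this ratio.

2

With incomplete dominance, a heterozygote × heterozygote cross gives a 1:2:1 phenotypic ratio.
A goodness-of-fit test with 3 phenotype classes has df = 3 − 1 = 2.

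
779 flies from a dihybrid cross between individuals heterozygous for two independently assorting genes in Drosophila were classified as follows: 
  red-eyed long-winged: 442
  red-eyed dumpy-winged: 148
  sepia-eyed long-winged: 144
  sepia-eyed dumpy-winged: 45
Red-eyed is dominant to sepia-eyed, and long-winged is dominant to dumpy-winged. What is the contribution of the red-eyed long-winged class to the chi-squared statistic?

0.033

A dihybrid F₂ with independent assortment and complete dominance at both loci gives a 9:3:3:1 phenotypic ratio.
Expected counts for N = 779 under a 9:3:3:1 ratio (total parts = 16):
  red-eyed long-winged: 779 × 9/16 = 438.1875
  red-eyed dumpy-winged: 779 × 3/16 = 146.0625
  sepia-eyed long-winged: 779 × 3/16 = 146.0625
  sepia-eyed dumpy-winged: 779 × 1/16 = 48.6875
Contribution of red-eyed long-winged: (442 − 438.1875)² / 438.1875 = 0.0332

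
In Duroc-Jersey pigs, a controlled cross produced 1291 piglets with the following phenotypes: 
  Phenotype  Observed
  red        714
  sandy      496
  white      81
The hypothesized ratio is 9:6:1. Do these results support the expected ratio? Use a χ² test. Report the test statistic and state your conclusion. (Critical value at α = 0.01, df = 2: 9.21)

0.497; consistent

Total ratio parts = 16. Expected numbers out of 1291:
  red: 1291 × 9/16 = 726.1875
  sandy: 1291 × 6/16 = 484.125
  white: 1291 × 1/16 = 80.6875
χ² = Σ (O − E)² / E
  red: (714 − 726.1875)² / 726.1875 = 0.2045
  sandy: (496 − 484.125)² / 484.125 = 0.2913
  white: (81 − 80.6875)² / 80.6875 = 0.0012
χ² = 0.2045 + 0.2913 + 0.0012 = 0.497
Degrees of freedom = 3 − 1 = 2; critical value at α = 0.01 is 9.21.
Since 0.497 < 9.21, we fail to reject the null hypothesis — the data are consistent with the 9:6:1 ratio.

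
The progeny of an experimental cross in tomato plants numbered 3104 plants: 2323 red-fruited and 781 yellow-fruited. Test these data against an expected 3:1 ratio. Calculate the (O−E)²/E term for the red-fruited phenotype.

Expected counts for N = 3104 under a 3:1 ratio (total parts = 4):
  red-fruited: 3104 × 3/4 = 2328
  yellow-fruited: 3104 × 1/4 = 776
Contribution of red-fruited: (2323 − 2328)² / 2328 = 0.0107

0.011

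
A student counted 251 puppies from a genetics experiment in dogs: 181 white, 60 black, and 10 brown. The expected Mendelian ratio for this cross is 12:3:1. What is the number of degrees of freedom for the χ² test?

A goodness-of-fit test with 3 phenotype classes has df = 3 − 1 = 2.

2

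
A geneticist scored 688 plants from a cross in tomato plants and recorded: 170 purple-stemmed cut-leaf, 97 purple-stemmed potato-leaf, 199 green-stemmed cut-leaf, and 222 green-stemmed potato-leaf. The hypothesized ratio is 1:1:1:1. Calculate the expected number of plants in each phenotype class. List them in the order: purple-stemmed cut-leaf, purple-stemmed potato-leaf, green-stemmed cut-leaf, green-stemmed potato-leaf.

172, 172, 172, 172

Expected counts for N = 688 under a 1:1:1:1 ratio (total parts = 4):
  purple-stemmed cut-leaf: 688 × 1/4 = 172
  purple-stemmed potato-leaf: 688 × 1/4 = 172
  green-stemmed cut-leaf: 688 × 1/4 = 172
  green-stemmed potato-leaf: 688 × 1/4 = 172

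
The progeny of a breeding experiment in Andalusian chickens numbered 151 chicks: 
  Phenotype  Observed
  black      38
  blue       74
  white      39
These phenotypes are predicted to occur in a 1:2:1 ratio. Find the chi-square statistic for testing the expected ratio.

0.073

Total ratio parts = 4. Expected numbers out of 151:
  black: 151 × 1/4 = 37.75
  blue: 151 × 2/4 = 75.5
  white: 151 × 1/4 = 37.75
χ² = Σ (O − E)² / E
  black: (38 − 37.75)² / 37.75 = 0.0017
  blue: (74 − 75.5)² / 75.5 = 0.0298
  white: (39 − 37.75)² / 37.75 = 0.0414
χ² = 0.0017 + 0.0298 + 0.0414 = 0.0729 ≈ 0.073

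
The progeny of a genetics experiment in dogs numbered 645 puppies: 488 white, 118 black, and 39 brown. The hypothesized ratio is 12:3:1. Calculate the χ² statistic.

Under the 12:3:1 hypothesis (Σ ratio = 16, N = 645):
  white: 645 × 12/16 = 483.75
  black: 645 × 3/16 = 120.9375
  brown: 645 × 1/16 = 40.3125
χ² = Σ (O − E)² / E
  white: (488 − 483.75)² / 483.75 = 0.0373
  black: (118 − 120.9375)² / 120.9375 = 0.0714
  brown: (39 − 40.3125)² / 40.3125 = 0.0427
χ² = 0.0373 + 0.0714 + 0.0427 = 0.1514 ≈ 0.151

0.151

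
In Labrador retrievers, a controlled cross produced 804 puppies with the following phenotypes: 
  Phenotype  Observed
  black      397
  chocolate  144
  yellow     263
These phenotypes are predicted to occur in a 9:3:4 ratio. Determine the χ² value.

Total ratio parts = 16. Expected numbers out of 804:
  black: 804 × 9/16 = 452.25
  chocolate: 804 × 3/16 = 150.75
  yellow: 804 × 4/16 = 201
χ² = Σ (O − E)² / E
  black: (397 − 452.25)² / 452.25 = 6.7497
  chocolate: (144 − 150.75)² / 150.75 = 0.3022
  yellow: (263 − 201)² / 201 = 19.1244
χ² = 6.7497 + 0.3022 + 19.1244 = 26.1763 ≈ 26.176

26.176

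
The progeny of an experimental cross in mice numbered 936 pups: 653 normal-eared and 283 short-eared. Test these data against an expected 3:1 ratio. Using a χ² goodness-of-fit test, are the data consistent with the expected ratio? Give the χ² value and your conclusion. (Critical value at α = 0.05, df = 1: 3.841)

Expected counts for N = 936 under a 3:1 ratio (total parts = 4):
  normal-eared: 936 × 3/4 = 702
  short-eared: 936 × 1/4 = 234
χ² = Σ (O − E)² / E
  normal-eared: (653 − 702)² / 702 = 3.4202
  short-eared: (283 − 234)² / 234 = 10.2607
χ² = 3.4202 + 10.2607 = 13.6809 ≈ 13.681
Degrees of freedom = 2 − 1 = 1; critical value at α = 0.05 is 3.841.
Since 13.681 > 3.841, we reject the null hypothesis — the data do not fit the 3:1 ratio.

13.681; not consistent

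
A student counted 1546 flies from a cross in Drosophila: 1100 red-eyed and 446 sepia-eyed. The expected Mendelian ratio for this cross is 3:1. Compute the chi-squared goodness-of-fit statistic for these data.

Expected counts for N = 1546 under a 3:1 ratio (total parts = 4):
  red-eyed: 1546 × 3/4 = 1159.5
  sepia-eyed: 1546 × 1/4 = 386.5
χ² = Σ (O − E)² / E
  red-eyed: (1100 − 1159.5)² / 1159.5 = 3.0533
  sepia-eyed: (446 − 386.5)² / 386.5 = 9.1598
χ² = 3.0533 + 9.1598 = 12.2131 ≈ 12.213

12.213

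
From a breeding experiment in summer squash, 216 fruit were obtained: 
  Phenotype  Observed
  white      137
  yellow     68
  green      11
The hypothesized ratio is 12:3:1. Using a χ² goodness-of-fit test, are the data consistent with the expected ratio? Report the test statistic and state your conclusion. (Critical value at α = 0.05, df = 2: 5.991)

22.994; not consistent

Expected counts for N = 216 under a 12:3:1 ratio (total parts = 16):
  white: 216 × 12/16 = 162
  yellow: 216 × 3/16 = 40.5
  green: 216 × 1/16 = 13.5
χ² = Σ (O − E)² / E
  white: (137 − 162)² / 162 = 3.8580
  yellow: (68 − 40.5)² / 40.5 = 18.6728
  green: (11 − 13.5)² / 13.5 = 0.4630
χ² = 3.8580 + 18.6728 + 0.4630 = 22.9938 ≈ 22.994
Degrees of freedom = 3 − 1 = 2; critical value at α = 0.05 is 5.991.
Since 22.994 > 5.991, we reject the null hypothesis — the data do not fit the 12:3:1 ratio.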